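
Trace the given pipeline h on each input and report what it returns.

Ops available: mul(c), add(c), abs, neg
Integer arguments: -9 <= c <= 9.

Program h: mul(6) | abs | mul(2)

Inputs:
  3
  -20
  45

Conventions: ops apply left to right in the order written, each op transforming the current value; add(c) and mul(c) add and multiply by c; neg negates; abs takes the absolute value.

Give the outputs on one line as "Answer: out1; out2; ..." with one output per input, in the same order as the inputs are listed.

Execution, op by op:
  3 -> 18 -> 18 -> 36
  -20 -> -120 -> 120 -> 240
  45 -> 270 -> 270 -> 540

36; 240; 540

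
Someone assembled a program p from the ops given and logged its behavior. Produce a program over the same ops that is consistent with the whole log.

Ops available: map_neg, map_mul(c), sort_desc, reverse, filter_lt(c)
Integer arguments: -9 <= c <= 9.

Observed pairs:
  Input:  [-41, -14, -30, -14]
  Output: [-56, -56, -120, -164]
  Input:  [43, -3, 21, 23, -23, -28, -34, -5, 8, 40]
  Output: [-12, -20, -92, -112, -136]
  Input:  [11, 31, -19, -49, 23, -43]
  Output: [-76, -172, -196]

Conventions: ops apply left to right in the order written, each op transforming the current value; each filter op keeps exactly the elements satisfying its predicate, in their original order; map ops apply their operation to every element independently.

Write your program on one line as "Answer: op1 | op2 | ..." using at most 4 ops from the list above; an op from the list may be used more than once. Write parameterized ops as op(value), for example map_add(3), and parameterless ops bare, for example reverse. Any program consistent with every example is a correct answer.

map_mul(-4) | map_mul(-1) | sort_desc | filter_lt(-8)

Check, running the answer program on each example:
  [-41, -14, -30, -14] -> [164, 56, 120, 56] -> [-164, -56, -120, -56] -> [-56, -56, -120, -164] -> [-56, -56, -120, -164]
  [43, -3, 21, 23, -23, -28, -34, -5, 8, 40] -> [-172, 12, -84, -92, 92, 112, 136, 20, -32, -160] -> [172, -12, 84, 92, -92, -112, -136, -20, 32, 160] -> [172, 160, 92, 84, 32, -12, -20, -92, -112, -136] -> [-12, -20, -92, -112, -136]
  [11, 31, -19, -49, 23, -43] -> [-44, -124, 76, 196, -92, 172] -> [44, 124, -76, -196, 92, -172] -> [124, 92, 44, -76, -172, -196] -> [-76, -172, -196]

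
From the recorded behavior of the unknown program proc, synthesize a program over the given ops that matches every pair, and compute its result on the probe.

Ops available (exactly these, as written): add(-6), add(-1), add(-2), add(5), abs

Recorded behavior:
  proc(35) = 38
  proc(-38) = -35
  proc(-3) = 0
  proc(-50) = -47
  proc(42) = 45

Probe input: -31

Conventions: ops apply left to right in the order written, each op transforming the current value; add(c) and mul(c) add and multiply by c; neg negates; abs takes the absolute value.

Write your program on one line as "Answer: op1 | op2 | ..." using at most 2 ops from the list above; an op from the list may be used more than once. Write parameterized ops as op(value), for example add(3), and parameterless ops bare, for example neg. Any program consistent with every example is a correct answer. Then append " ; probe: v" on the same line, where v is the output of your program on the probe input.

add(5) | add(-2) ; probe: -28

Check, running the answer program on each example:
  35 -> 40 -> 38
  -38 -> -33 -> -35
  -3 -> 2 -> 0
  -50 -> -45 -> -47
  42 -> 47 -> 45
  probe: -31 -> -26 -> -28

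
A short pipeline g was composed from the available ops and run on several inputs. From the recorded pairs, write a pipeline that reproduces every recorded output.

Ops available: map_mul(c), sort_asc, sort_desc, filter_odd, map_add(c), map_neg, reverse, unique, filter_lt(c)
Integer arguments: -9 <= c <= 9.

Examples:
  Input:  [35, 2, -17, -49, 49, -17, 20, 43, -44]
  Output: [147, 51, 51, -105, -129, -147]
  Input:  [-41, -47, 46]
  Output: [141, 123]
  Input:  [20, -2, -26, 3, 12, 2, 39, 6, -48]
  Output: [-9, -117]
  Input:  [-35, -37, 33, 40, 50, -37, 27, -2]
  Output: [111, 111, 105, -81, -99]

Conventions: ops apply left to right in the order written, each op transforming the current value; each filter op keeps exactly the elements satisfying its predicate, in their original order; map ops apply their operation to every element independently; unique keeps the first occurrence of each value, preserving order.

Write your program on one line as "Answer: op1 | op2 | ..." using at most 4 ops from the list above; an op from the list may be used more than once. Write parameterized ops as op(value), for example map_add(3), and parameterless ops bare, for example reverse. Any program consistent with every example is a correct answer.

sort_desc | filter_odd | map_mul(-3) | sort_desc

Check, running the answer program on each example:
  [35, 2, -17, -49, 49, -17, 20, 43, -44] -> [49, 43, 35, 20, 2, -17, -17, -44, -49] -> [49, 43, 35, -17, -17, -49] -> [-147, -129, -105, 51, 51, 147] -> [147, 51, 51, -105, -129, -147]
  [-41, -47, 46] -> [46, -41, -47] -> [-41, -47] -> [123, 141] -> [141, 123]
  [20, -2, -26, 3, 12, 2, 39, 6, -48] -> [39, 20, 12, 6, 3, 2, -2, -26, -48] -> [39, 3] -> [-117, -9] -> [-9, -117]
  [-35, -37, 33, 40, 50, -37, 27, -2] -> [50, 40, 33, 27, -2, -35, -37, -37] -> [33, 27, -35, -37, -37] -> [-99, -81, 105, 111, 111] -> [111, 111, 105, -81, -99]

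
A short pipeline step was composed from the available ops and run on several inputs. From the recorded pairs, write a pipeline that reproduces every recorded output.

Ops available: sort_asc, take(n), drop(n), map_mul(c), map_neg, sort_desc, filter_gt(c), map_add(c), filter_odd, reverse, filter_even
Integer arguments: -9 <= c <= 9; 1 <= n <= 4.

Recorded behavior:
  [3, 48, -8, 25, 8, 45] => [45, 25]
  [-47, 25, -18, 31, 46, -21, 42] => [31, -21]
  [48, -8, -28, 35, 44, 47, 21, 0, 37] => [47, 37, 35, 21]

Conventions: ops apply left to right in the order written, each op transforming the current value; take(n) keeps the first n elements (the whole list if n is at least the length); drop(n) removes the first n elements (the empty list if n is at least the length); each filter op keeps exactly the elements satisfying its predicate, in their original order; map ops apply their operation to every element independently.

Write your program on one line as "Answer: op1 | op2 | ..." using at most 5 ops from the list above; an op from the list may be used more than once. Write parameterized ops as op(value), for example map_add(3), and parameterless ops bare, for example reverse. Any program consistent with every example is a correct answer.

drop(2) | sort_asc | filter_odd | sort_desc

Check, running the answer program on each example:
  [3, 48, -8, 25, 8, 45] -> [-8, 25, 8, 45] -> [-8, 8, 25, 45] -> [25, 45] -> [45, 25]
  [-47, 25, -18, 31, 46, -21, 42] -> [-18, 31, 46, -21, 42] -> [-21, -18, 31, 42, 46] -> [-21, 31] -> [31, -21]
  [48, -8, -28, 35, 44, 47, 21, 0, 37] -> [-28, 35, 44, 47, 21, 0, 37] -> [-28, 0, 21, 35, 37, 44, 47] -> [21, 35, 37, 47] -> [47, 37, 35, 21]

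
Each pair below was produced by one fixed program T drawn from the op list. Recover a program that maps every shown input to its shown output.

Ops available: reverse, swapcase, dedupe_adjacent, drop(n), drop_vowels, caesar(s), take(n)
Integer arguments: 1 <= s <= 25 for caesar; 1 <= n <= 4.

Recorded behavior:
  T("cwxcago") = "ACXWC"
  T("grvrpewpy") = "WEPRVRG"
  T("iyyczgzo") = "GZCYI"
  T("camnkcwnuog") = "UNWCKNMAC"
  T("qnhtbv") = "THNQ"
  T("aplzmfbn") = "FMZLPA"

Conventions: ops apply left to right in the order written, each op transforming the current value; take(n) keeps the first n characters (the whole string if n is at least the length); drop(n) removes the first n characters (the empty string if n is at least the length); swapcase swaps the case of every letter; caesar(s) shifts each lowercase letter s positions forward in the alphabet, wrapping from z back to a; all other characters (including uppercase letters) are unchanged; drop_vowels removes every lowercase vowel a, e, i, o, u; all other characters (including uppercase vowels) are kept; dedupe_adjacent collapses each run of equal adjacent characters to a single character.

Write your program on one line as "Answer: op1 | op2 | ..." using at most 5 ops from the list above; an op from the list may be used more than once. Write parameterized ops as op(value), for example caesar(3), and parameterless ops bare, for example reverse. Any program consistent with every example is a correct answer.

swapcase | reverse | dedupe_adjacent | drop(2)

Check, running the answer program on each example:
  "cwxcago" -> "CWXCAGO" -> "OGACXWC" -> "OGACXWC" -> "ACXWC"
  "grvrpewpy" -> "GRVRPEWPY" -> "YPWEPRVRG" -> "YPWEPRVRG" -> "WEPRVRG"
  "iyyczgzo" -> "IYYCZGZO" -> "OZGZCYYI" -> "OZGZCYI" -> "GZCYI"
  "camnkcwnuog" -> "CAMNKCWNUOG" -> "GOUNWCKNMAC" -> "GOUNWCKNMAC" -> "UNWCKNMAC"
  "qnhtbv" -> "QNHTBV" -> "VBTHNQ" -> "VBTHNQ" -> "THNQ"
  "aplzmfbn" -> "APLZMFBN" -> "NBFMZLPA" -> "NBFMZLPA" -> "FMZLPA"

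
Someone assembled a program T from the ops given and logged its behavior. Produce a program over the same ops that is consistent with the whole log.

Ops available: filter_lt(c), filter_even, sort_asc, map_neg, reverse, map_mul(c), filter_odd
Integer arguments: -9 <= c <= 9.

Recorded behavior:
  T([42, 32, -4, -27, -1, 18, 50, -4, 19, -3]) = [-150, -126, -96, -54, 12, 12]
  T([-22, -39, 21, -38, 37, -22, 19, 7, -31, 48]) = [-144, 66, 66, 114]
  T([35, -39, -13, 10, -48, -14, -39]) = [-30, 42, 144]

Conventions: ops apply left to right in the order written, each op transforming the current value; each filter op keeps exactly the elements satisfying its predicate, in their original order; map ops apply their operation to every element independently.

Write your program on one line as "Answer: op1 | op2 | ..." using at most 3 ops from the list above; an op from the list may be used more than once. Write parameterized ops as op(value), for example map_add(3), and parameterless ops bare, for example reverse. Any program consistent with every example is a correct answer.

filter_even | map_mul(-3) | sort_asc

Check, running the answer program on each example:
  [42, 32, -4, -27, -1, 18, 50, -4, 19, -3] -> [42, 32, -4, 18, 50, -4] -> [-126, -96, 12, -54, -150, 12] -> [-150, -126, -96, -54, 12, 12]
  [-22, -39, 21, -38, 37, -22, 19, 7, -31, 48] -> [-22, -38, -22, 48] -> [66, 114, 66, -144] -> [-144, 66, 66, 114]
  [35, -39, -13, 10, -48, -14, -39] -> [10, -48, -14] -> [-30, 144, 42] -> [-30, 42, 144]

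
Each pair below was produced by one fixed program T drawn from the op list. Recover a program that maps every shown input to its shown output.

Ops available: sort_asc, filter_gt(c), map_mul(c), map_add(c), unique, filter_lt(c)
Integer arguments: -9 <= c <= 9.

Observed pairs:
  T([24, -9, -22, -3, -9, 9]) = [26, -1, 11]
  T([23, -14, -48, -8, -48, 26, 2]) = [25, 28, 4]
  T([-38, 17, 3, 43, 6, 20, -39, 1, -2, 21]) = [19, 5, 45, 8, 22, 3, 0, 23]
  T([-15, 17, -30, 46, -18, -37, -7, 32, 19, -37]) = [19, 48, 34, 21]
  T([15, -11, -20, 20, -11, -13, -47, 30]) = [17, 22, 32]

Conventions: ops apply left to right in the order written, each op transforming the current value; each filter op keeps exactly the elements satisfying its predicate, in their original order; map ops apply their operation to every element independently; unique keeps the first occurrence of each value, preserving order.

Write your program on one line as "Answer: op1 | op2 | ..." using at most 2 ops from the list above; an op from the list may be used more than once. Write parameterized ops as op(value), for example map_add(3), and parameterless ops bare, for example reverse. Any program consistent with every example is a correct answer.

filter_gt(-6) | map_add(2)

Check, running the answer program on each example:
  [24, -9, -22, -3, -9, 9] -> [24, -3, 9] -> [26, -1, 11]
  [23, -14, -48, -8, -48, 26, 2] -> [23, 26, 2] -> [25, 28, 4]
  [-38, 17, 3, 43, 6, 20, -39, 1, -2, 21] -> [17, 3, 43, 6, 20, 1, -2, 21] -> [19, 5, 45, 8, 22, 3, 0, 23]
  [-15, 17, -30, 46, -18, -37, -7, 32, 19, -37] -> [17, 46, 32, 19] -> [19, 48, 34, 21]
  [15, -11, -20, 20, -11, -13, -47, 30] -> [15, 20, 30] -> [17, 22, 32]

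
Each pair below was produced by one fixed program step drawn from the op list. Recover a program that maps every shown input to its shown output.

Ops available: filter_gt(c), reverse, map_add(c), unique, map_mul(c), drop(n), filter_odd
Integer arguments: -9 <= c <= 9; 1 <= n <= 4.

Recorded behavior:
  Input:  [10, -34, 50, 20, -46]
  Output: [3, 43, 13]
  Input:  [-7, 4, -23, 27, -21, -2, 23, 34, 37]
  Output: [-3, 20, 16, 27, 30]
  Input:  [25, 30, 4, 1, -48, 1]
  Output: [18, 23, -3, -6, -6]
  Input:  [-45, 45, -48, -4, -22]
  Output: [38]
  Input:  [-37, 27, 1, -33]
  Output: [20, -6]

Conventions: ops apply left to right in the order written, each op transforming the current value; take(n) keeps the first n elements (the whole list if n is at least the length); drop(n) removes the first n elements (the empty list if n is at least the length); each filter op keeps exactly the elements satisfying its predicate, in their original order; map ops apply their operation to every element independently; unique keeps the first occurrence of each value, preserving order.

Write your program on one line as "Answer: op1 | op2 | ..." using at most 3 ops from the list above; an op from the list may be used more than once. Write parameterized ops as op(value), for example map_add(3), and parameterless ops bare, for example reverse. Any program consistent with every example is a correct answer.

filter_gt(-2) | map_add(-7)

Check, running the answer program on each example:
  [10, -34, 50, 20, -46] -> [10, 50, 20] -> [3, 43, 13]
  [-7, 4, -23, 27, -21, -2, 23, 34, 37] -> [4, 27, 23, 34, 37] -> [-3, 20, 16, 27, 30]
  [25, 30, 4, 1, -48, 1] -> [25, 30, 4, 1, 1] -> [18, 23, -3, -6, -6]
  [-45, 45, -48, -4, -22] -> [45] -> [38]
  [-37, 27, 1, -33] -> [27, 1] -> [20, -6]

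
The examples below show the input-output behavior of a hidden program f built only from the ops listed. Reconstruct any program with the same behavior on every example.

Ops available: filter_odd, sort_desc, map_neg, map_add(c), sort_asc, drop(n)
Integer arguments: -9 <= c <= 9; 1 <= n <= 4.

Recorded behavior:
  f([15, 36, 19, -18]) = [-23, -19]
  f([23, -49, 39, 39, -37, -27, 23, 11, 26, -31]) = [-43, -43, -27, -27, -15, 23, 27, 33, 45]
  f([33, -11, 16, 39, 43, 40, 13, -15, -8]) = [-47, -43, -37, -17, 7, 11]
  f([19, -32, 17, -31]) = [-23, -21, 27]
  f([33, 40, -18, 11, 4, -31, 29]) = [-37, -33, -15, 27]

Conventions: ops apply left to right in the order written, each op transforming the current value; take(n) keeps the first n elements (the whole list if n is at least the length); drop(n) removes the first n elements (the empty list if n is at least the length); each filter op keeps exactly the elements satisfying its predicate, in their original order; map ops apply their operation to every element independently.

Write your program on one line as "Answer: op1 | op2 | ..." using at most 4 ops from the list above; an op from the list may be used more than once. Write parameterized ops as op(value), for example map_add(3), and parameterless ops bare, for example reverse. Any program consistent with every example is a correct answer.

map_neg | filter_odd | sort_asc | map_add(-4)

Check, running the answer program on each example:
  [15, 36, 19, -18] -> [-15, -36, -19, 18] -> [-15, -19] -> [-19, -15] -> [-23, -19]
  [23, -49, 39, 39, -37, -27, 23, 11, 26, -31] -> [-23, 49, -39, -39, 37, 27, -23, -11, -26, 31] -> [-23, 49, -39, -39, 37, 27, -23, -11, 31] -> [-39, -39, -23, -23, -11, 27, 31, 37, 49] -> [-43, -43, -27, -27, -15, 23, 27, 33, 45]
  [33, -11, 16, 39, 43, 40, 13, -15, -8] -> [-33, 11, -16, -39, -43, -40, -13, 15, 8] -> [-33, 11, -39, -43, -13, 15] -> [-43, -39, -33, -13, 11, 15] -> [-47, -43, -37, -17, 7, 11]
  [19, -32, 17, -31] -> [-19, 32, -17, 31] -> [-19, -17, 31] -> [-19, -17, 31] -> [-23, -21, 27]
  [33, 40, -18, 11, 4, -31, 29] -> [-33, -40, 18, -11, -4, 31, -29] -> [-33, -11, 31, -29] -> [-33, -29, -11, 31] -> [-37, -33, -15, 27]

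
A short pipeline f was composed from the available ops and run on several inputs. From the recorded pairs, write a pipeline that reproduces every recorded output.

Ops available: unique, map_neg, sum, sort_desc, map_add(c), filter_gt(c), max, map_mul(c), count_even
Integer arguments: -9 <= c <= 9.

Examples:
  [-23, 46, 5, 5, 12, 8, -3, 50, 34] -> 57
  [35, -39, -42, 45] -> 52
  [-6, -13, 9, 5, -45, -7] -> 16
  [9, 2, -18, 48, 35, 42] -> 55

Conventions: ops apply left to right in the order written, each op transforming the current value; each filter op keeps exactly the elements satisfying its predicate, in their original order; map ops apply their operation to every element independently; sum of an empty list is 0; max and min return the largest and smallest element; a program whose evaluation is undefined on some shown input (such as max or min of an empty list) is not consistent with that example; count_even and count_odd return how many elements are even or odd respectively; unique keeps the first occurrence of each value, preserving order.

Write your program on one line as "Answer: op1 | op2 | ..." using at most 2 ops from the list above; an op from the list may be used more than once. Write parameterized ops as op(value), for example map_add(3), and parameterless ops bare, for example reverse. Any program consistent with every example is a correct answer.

map_add(7) | max

Check, running the answer program on each example:
  [-23, 46, 5, 5, 12, 8, -3, 50, 34] -> [-16, 53, 12, 12, 19, 15, 4, 57, 41] -> 57
  [35, -39, -42, 45] -> [42, -32, -35, 52] -> 52
  [-6, -13, 9, 5, -45, -7] -> [1, -6, 16, 12, -38, 0] -> 16
  [9, 2, -18, 48, 35, 42] -> [16, 9, -11, 55, 42, 49] -> 55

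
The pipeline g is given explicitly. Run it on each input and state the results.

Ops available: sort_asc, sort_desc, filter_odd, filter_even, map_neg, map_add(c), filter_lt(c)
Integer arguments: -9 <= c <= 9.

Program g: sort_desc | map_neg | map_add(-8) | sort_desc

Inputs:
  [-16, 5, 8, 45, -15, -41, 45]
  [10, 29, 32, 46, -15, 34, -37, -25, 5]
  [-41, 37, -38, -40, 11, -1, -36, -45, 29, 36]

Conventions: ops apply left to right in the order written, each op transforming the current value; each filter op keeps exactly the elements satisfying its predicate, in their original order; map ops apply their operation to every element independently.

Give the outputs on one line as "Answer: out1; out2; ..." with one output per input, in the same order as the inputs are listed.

[33, 8, 7, -13, -16, -53, -53]; [29, 17, 7, -13, -18, -37, -40, -42, -54]; [37, 33, 32, 30, 28, -7, -19, -37, -44, -45]

Execution, op by op:
  [-16, 5, 8, 45, -15, -41, 45] -> [45, 45, 8, 5, -15, -16, -41] -> [-45, -45, -8, -5, 15, 16, 41] -> [-53, -53, -16, -13, 7, 8, 33] -> [33, 8, 7, -13, -16, -53, -53]
  [10, 29, 32, 46, -15, 34, -37, -25, 5] -> [46, 34, 32, 29, 10, 5, -15, -25, -37] -> [-46, -34, -32, -29, -10, -5, 15, 25, 37] -> [-54, -42, -40, -37, -18, -13, 7, 17, 29] -> [29, 17, 7, -13, -18, -37, -40, -42, -54]
  [-41, 37, -38, -40, 11, -1, -36, -45, 29, 36] -> [37, 36, 29, 11, -1, -36, -38, -40, -41, -45] -> [-37, -36, -29, -11, 1, 36, 38, 40, 41, 45] -> [-45, -44, -37, -19, -7, 28, 30, 32, 33, 37] -> [37, 33, 32, 30, 28, -7, -19, -37, -44, -45]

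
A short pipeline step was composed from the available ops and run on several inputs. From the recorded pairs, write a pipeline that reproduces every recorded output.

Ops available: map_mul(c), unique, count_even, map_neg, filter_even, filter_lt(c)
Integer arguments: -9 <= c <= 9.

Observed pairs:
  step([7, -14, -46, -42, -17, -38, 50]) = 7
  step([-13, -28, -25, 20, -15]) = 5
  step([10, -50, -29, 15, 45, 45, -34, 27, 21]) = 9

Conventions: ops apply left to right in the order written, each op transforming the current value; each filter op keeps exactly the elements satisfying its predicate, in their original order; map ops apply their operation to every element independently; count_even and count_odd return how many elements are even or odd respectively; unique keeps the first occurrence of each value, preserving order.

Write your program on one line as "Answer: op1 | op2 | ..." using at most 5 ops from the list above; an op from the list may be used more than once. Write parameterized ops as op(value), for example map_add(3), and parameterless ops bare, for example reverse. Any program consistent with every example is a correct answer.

map_mul(-4) | map_mul(4) | map_neg | count_even

Check, running the answer program on each example:
  [7, -14, -46, -42, -17, -38, 50] -> [-28, 56, 184, 168, 68, 152, -200] -> [-112, 224, 736, 672, 272, 608, -800] -> [112, -224, -736, -672, -272, -608, 800] -> 7
  [-13, -28, -25, 20, -15] -> [52, 112, 100, -80, 60] -> [208, 448, 400, -320, 240] -> [-208, -448, -400, 320, -240] -> 5
  [10, -50, -29, 15, 45, 45, -34, 27, 21] -> [-40, 200, 116, -60, -180, -180, 136, -108, -84] -> [-160, 800, 464, -240, -720, -720, 544, -432, -336] -> [160, -800, -464, 240, 720, 720, -544, 432, 336] -> 9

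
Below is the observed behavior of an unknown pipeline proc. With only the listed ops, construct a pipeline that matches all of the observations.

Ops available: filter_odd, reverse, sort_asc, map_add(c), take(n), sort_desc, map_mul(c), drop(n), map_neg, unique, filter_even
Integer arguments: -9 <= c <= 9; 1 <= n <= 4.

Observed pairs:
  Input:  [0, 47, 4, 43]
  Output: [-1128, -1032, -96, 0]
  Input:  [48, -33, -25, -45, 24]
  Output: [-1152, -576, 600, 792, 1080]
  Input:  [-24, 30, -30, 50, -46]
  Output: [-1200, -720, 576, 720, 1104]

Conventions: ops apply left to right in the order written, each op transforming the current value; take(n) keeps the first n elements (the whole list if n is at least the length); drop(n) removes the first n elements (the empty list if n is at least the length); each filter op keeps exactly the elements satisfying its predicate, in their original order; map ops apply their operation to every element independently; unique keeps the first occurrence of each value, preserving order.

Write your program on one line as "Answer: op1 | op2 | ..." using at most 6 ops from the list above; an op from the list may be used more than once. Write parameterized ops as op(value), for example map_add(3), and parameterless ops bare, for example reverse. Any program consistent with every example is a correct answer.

map_mul(8) | map_mul(3) | sort_asc | map_mul(-1) | sort_asc

Check, running the answer program on each example:
  [0, 47, 4, 43] -> [0, 376, 32, 344] -> [0, 1128, 96, 1032] -> [0, 96, 1032, 1128] -> [0, -96, -1032, -1128] -> [-1128, -1032, -96, 0]
  [48, -33, -25, -45, 24] -> [384, -264, -200, -360, 192] -> [1152, -792, -600, -1080, 576] -> [-1080, -792, -600, 576, 1152] -> [1080, 792, 600, -576, -1152] -> [-1152, -576, 600, 792, 1080]
  [-24, 30, -30, 50, -46] -> [-192, 240, -240, 400, -368] -> [-576, 720, -720, 1200, -1104] -> [-1104, -720, -576, 720, 1200] -> [1104, 720, 576, -720, -1200] -> [-1200, -720, 576, 720, 1104]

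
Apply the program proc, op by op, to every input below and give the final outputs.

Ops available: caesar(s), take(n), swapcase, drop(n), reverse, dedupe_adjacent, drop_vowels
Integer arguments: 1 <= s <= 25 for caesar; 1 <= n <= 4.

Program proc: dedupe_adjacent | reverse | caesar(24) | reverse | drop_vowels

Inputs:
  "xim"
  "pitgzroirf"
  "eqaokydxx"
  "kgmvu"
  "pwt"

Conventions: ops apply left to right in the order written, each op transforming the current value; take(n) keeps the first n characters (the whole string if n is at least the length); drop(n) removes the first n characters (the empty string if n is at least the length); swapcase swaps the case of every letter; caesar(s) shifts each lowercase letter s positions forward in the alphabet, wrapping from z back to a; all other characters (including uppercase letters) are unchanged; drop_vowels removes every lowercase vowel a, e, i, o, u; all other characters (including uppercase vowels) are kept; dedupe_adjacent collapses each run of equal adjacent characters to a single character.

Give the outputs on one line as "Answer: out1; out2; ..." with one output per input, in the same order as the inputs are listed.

Execution, op by op:
  "xim" -> "xim" -> "mix" -> "kgv" -> "vgk" -> "vgk"
  "pitgzroirf" -> "pitgzroirf" -> "friorzgtip" -> "dpgmpxergn" -> "ngrexpmgpd" -> "ngrxpmgpd"
  "eqaokydxx" -> "eqaokydx" -> "xdykoaqe" -> "vbwimyoc" -> "coymiwbv" -> "cymwbv"
  "kgmvu" -> "kgmvu" -> "uvmgk" -> "stkei" -> "iekts" -> "kts"
  "pwt" -> "pwt" -> "twp" -> "run" -> "nur" -> "nr"

"vgk"; "ngrxpmgpd"; "cymwbv"; "kts"; "nr"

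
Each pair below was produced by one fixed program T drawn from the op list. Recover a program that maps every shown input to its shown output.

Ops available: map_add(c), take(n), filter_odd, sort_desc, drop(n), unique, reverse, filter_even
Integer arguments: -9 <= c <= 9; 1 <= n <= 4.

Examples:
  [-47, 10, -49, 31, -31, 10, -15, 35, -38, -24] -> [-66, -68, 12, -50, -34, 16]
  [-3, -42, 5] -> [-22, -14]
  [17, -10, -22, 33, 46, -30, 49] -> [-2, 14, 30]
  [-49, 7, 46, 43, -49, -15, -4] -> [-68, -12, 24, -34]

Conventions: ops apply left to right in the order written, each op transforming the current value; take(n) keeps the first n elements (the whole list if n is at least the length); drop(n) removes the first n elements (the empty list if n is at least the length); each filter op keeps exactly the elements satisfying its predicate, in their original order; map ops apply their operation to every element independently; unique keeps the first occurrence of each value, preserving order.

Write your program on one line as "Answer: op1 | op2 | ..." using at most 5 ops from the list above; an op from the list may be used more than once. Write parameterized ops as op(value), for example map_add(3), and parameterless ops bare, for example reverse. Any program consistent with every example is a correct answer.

filter_odd | map_add(-6) | map_add(-4) | unique | map_add(-9)

Check, running the answer program on each example:
  [-47, 10, -49, 31, -31, 10, -15, 35, -38, -24] -> [-47, -49, 31, -31, -15, 35] -> [-53, -55, 25, -37, -21, 29] -> [-57, -59, 21, -41, -25, 25] -> [-57, -59, 21, -41, -25, 25] -> [-66, -68, 12, -50, -34, 16]
  [-3, -42, 5] -> [-3, 5] -> [-9, -1] -> [-13, -5] -> [-13, -5] -> [-22, -14]
  [17, -10, -22, 33, 46, -30, 49] -> [17, 33, 49] -> [11, 27, 43] -> [7, 23, 39] -> [7, 23, 39] -> [-2, 14, 30]
  [-49, 7, 46, 43, -49, -15, -4] -> [-49, 7, 43, -49, -15] -> [-55, 1, 37, -55, -21] -> [-59, -3, 33, -59, -25] -> [-59, -3, 33, -25] -> [-68, -12, 24, -34]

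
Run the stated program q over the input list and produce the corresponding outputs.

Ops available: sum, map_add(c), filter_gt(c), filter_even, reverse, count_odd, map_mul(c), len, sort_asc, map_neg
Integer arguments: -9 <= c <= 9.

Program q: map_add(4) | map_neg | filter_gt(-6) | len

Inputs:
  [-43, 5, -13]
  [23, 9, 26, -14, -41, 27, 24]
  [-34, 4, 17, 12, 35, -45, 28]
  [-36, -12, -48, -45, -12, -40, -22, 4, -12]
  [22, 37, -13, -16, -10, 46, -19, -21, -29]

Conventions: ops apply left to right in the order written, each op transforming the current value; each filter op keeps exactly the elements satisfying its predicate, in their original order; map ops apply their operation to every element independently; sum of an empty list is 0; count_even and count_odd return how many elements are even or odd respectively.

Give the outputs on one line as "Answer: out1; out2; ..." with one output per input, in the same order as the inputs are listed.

2; 2; 2; 8; 6

Execution, op by op:
  [-43, 5, -13] -> [-39, 9, -9] -> [39, -9, 9] -> [39, 9] -> 2
  [23, 9, 26, -14, -41, 27, 24] -> [27, 13, 30, -10, -37, 31, 28] -> [-27, -13, -30, 10, 37, -31, -28] -> [10, 37] -> 2
  [-34, 4, 17, 12, 35, -45, 28] -> [-30, 8, 21, 16, 39, -41, 32] -> [30, -8, -21, -16, -39, 41, -32] -> [30, 41] -> 2
  [-36, -12, -48, -45, -12, -40, -22, 4, -12] -> [-32, -8, -44, -41, -8, -36, -18, 8, -8] -> [32, 8, 44, 41, 8, 36, 18, -8, 8] -> [32, 8, 44, 41, 8, 36, 18, 8] -> 8
  [22, 37, -13, -16, -10, 46, -19, -21, -29] -> [26, 41, -9, -12, -6, 50, -15, -17, -25] -> [-26, -41, 9, 12, 6, -50, 15, 17, 25] -> [9, 12, 6, 15, 17, 25] -> 6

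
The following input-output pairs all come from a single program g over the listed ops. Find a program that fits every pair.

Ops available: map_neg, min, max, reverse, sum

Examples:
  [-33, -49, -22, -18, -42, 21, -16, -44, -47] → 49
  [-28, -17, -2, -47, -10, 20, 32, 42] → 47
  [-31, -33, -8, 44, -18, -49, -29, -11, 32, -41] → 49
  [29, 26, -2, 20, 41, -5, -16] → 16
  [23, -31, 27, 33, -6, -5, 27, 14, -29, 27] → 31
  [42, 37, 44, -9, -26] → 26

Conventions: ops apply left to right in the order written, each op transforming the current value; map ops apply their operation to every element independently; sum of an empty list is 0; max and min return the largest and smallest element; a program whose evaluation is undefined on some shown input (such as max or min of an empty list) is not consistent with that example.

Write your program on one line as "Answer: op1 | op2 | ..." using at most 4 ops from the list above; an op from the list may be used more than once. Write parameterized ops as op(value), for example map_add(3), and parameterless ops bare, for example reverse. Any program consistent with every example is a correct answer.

map_neg | reverse | max

Check, running the answer program on each example:
  [-33, -49, -22, -18, -42, 21, -16, -44, -47] -> [33, 49, 22, 18, 42, -21, 16, 44, 47] -> [47, 44, 16, -21, 42, 18, 22, 49, 33] -> 49
  [-28, -17, -2, -47, -10, 20, 32, 42] -> [28, 17, 2, 47, 10, -20, -32, -42] -> [-42, -32, -20, 10, 47, 2, 17, 28] -> 47
  [-31, -33, -8, 44, -18, -49, -29, -11, 32, -41] -> [31, 33, 8, -44, 18, 49, 29, 11, -32, 41] -> [41, -32, 11, 29, 49, 18, -44, 8, 33, 31] -> 49
  [29, 26, -2, 20, 41, -5, -16] -> [-29, -26, 2, -20, -41, 5, 16] -> [16, 5, -41, -20, 2, -26, -29] -> 16
  [23, -31, 27, 33, -6, -5, 27, 14, -29, 27] -> [-23, 31, -27, -33, 6, 5, -27, -14, 29, -27] -> [-27, 29, -14, -27, 5, 6, -33, -27, 31, -23] -> 31
  [42, 37, 44, -9, -26] -> [-42, -37, -44, 9, 26] -> [26, 9, -44, -37, -42] -> 26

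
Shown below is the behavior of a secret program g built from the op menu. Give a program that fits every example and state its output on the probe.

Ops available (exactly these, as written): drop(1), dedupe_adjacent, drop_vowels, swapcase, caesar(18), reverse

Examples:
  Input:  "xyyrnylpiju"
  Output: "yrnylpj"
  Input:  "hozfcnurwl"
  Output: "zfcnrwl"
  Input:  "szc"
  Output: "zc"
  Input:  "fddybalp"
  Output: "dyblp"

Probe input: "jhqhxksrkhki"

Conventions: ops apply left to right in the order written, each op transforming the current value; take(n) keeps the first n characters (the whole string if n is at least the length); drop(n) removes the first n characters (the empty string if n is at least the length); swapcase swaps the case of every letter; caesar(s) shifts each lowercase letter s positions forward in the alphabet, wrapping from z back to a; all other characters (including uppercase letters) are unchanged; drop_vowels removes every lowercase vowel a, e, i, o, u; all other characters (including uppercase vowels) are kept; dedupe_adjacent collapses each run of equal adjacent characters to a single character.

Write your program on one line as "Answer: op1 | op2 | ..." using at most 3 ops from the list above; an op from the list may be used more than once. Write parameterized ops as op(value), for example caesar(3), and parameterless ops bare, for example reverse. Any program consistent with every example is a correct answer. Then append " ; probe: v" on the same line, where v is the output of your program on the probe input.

dedupe_adjacent | drop(1) | drop_vowels ; probe: "hqhxksrkhk"

Check, running the answer program on each example:
  "xyyrnylpiju" -> "xyrnylpiju" -> "yrnylpiju" -> "yrnylpj"
  "hozfcnurwl" -> "hozfcnurwl" -> "ozfcnurwl" -> "zfcnrwl"
  "szc" -> "szc" -> "zc" -> "zc"
  "fddybalp" -> "fdybalp" -> "dybalp" -> "dyblp"
  probe: "jhqhxksrkhki" -> "jhqhxksrkhki" -> "hqhxksrkhki" -> "hqhxksrkhk"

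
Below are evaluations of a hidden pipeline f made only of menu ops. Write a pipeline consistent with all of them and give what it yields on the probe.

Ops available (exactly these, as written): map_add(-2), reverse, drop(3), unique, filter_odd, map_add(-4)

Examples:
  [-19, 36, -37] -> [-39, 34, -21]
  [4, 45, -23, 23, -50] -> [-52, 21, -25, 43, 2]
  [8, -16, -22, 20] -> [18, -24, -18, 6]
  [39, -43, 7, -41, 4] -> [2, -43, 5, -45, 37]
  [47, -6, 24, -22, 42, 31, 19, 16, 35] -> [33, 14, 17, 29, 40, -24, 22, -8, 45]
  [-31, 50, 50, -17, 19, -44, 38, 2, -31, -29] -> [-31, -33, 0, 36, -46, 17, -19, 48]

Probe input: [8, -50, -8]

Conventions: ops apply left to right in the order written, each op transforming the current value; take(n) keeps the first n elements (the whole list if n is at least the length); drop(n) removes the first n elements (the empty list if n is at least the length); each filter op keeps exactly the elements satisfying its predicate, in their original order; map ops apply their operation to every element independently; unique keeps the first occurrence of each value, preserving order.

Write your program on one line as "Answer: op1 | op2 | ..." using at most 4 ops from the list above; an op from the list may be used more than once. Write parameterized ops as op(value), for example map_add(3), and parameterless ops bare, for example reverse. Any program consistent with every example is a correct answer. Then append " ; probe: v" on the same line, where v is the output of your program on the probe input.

reverse | unique | map_add(-2) ; probe: [-10, -52, 6]

Check, running the answer program on each example:
  [-19, 36, -37] -> [-37, 36, -19] -> [-37, 36, -19] -> [-39, 34, -21]
  [4, 45, -23, 23, -50] -> [-50, 23, -23, 45, 4] -> [-50, 23, -23, 45, 4] -> [-52, 21, -25, 43, 2]
  [8, -16, -22, 20] -> [20, -22, -16, 8] -> [20, -22, -16, 8] -> [18, -24, -18, 6]
  [39, -43, 7, -41, 4] -> [4, -41, 7, -43, 39] -> [4, -41, 7, -43, 39] -> [2, -43, 5, -45, 37]
  [47, -6, 24, -22, 42, 31, 19, 16, 35] -> [35, 16, 19, 31, 42, -22, 24, -6, 47] -> [35, 16, 19, 31, 42, -22, 24, -6, 47] -> [33, 14, 17, 29, 40, -24, 22, -8, 45]
  [-31, 50, 50, -17, 19, -44, 38, 2, -31, -29] -> [-29, -31, 2, 38, -44, 19, -17, 50, 50, -31] -> [-29, -31, 2, 38, -44, 19, -17, 50] -> [-31, -33, 0, 36, -46, 17, -19, 48]
  probe: [8, -50, -8] -> [-8, -50, 8] -> [-8, -50, 8] -> [-10, -52, 6]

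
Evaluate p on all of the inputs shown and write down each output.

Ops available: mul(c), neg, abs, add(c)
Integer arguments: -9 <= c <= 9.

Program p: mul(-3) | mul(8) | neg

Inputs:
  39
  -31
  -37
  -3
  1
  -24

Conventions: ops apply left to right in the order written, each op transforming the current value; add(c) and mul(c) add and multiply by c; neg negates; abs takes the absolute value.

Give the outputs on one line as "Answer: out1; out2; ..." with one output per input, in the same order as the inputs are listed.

936; -744; -888; -72; 24; -576

Execution, op by op:
  39 -> -117 -> -936 -> 936
  -31 -> 93 -> 744 -> -744
  -37 -> 111 -> 888 -> -888
  -3 -> 9 -> 72 -> -72
  1 -> -3 -> -24 -> 24
  -24 -> 72 -> 576 -> -576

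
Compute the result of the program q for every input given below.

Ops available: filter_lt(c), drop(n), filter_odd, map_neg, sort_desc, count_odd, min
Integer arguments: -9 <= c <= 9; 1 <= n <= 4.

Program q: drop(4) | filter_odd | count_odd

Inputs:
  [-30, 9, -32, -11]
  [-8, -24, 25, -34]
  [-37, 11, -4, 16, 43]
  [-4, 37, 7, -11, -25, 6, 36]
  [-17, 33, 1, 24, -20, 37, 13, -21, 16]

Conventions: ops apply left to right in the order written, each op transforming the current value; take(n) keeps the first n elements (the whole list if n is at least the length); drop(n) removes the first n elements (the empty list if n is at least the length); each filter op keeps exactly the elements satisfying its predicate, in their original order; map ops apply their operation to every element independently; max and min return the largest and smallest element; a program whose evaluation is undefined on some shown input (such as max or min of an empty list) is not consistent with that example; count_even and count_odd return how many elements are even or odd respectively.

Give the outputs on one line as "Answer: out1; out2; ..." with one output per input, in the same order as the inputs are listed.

Execution, op by op:
  [-30, 9, -32, -11] -> [] -> [] -> 0
  [-8, -24, 25, -34] -> [] -> [] -> 0
  [-37, 11, -4, 16, 43] -> [43] -> [43] -> 1
  [-4, 37, 7, -11, -25, 6, 36] -> [-25, 6, 36] -> [-25] -> 1
  [-17, 33, 1, 24, -20, 37, 13, -21, 16] -> [-20, 37, 13, -21, 16] -> [37, 13, -21] -> 3

0; 0; 1; 1; 3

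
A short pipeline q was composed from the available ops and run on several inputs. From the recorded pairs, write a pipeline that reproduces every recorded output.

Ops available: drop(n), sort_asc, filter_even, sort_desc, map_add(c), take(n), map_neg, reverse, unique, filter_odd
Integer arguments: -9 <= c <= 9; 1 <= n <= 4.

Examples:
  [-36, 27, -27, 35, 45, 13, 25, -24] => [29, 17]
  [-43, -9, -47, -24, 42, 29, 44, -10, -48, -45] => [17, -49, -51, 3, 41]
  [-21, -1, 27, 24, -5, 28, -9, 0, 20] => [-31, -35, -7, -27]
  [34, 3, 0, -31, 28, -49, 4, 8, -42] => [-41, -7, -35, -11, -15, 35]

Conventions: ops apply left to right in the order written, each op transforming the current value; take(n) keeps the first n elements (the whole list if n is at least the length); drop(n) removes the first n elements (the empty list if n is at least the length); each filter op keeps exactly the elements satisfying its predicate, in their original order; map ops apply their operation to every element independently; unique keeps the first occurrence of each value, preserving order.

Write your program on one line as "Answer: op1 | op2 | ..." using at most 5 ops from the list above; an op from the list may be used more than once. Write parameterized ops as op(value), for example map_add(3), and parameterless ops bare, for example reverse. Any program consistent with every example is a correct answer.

map_neg | map_add(-7) | reverse | filter_odd | reverse

Check, running the answer program on each example:
  [-36, 27, -27, 35, 45, 13, 25, -24] -> [36, -27, 27, -35, -45, -13, -25, 24] -> [29, -34, 20, -42, -52, -20, -32, 17] -> [17, -32, -20, -52, -42, 20, -34, 29] -> [17, 29] -> [29, 17]
  [-43, -9, -47, -24, 42, 29, 44, -10, -48, -45] -> [43, 9, 47, 24, -42, -29, -44, 10, 48, 45] -> [36, 2, 40, 17, -49, -36, -51, 3, 41, 38] -> [38, 41, 3, -51, -36, -49, 17, 40, 2, 36] -> [41, 3, -51, -49, 17] -> [17, -49, -51, 3, 41]
  [-21, -1, 27, 24, -5, 28, -9, 0, 20] -> [21, 1, -27, -24, 5, -28, 9, 0, -20] -> [14, -6, -34, -31, -2, -35, 2, -7, -27] -> [-27, -7, 2, -35, -2, -31, -34, -6, 14] -> [-27, -7, -35, -31] -> [-31, -35, -7, -27]
  [34, 3, 0, -31, 28, -49, 4, 8, -42] -> [-34, -3, 0, 31, -28, 49, -4, -8, 42] -> [-41, -10, -7, 24, -35, 42, -11, -15, 35] -> [35, -15, -11, 42, -35, 24, -7, -10, -41] -> [35, -15, -11, -35, -7, -41] -> [-41, -7, -35, -11, -15, 35]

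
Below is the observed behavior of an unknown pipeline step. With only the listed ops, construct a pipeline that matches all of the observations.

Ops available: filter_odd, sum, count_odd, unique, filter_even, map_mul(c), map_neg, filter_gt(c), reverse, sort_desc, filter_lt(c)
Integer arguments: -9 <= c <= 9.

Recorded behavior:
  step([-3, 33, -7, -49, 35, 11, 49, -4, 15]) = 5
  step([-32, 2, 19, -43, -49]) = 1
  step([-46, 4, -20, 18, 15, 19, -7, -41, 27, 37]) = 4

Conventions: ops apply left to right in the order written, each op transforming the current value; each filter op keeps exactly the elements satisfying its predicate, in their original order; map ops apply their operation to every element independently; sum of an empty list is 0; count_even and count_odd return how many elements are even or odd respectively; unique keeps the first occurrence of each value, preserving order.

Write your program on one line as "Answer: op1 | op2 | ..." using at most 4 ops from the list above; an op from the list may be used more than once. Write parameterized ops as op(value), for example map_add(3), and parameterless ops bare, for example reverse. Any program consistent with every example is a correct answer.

reverse | filter_gt(8) | count_odd

Check, running the answer program on each example:
  [-3, 33, -7, -49, 35, 11, 49, -4, 15] -> [15, -4, 49, 11, 35, -49, -7, 33, -3] -> [15, 49, 11, 35, 33] -> 5
  [-32, 2, 19, -43, -49] -> [-49, -43, 19, 2, -32] -> [19] -> 1
  [-46, 4, -20, 18, 15, 19, -7, -41, 27, 37] -> [37, 27, -41, -7, 19, 15, 18, -20, 4, -46] -> [37, 27, 19, 15, 18] -> 4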